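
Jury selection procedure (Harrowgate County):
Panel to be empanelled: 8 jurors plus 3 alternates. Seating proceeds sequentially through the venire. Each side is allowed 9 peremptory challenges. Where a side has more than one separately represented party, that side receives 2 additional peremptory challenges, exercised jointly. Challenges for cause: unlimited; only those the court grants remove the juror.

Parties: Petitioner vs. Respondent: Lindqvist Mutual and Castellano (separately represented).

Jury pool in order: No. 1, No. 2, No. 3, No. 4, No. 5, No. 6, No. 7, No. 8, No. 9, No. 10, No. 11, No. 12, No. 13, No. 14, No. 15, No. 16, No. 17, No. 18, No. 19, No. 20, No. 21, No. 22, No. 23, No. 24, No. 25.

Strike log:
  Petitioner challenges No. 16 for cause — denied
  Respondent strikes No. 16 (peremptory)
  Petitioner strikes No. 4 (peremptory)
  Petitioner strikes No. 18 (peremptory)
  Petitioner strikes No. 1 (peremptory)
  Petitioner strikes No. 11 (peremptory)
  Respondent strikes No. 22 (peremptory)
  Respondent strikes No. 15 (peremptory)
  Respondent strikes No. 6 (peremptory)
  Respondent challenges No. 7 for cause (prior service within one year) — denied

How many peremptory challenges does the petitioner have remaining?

Petitioner allotment: 9.
Petitioner peremptories used: #4, #18, #1, #11 — 4 (the for-cause on #16 doesn't count).
Remaining: 9 − 4 = 5.

5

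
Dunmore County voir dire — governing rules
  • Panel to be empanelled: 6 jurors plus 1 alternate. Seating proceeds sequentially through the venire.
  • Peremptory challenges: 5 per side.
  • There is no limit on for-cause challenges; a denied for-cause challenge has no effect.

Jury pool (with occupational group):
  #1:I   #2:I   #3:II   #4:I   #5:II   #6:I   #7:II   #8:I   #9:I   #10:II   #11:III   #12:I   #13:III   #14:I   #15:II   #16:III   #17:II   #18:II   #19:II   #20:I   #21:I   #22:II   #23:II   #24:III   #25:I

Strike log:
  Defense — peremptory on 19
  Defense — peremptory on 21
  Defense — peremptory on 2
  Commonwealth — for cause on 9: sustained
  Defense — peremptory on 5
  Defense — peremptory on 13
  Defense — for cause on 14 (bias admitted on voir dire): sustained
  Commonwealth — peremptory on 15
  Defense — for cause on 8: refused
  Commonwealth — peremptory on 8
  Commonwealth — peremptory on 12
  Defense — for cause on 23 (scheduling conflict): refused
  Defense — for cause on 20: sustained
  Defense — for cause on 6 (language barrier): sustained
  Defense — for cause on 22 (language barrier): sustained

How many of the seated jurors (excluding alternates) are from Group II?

Removed: #2, #5, #6, #8, #9, #12, #13, #14, #15, #19, #20, #21, #22.
Seated jurors 1–6: #1, #3, #4, #7, #10, #11 (alternates #16 not counted).
Of those, in Group II: #3, #7, #10 → 3.

3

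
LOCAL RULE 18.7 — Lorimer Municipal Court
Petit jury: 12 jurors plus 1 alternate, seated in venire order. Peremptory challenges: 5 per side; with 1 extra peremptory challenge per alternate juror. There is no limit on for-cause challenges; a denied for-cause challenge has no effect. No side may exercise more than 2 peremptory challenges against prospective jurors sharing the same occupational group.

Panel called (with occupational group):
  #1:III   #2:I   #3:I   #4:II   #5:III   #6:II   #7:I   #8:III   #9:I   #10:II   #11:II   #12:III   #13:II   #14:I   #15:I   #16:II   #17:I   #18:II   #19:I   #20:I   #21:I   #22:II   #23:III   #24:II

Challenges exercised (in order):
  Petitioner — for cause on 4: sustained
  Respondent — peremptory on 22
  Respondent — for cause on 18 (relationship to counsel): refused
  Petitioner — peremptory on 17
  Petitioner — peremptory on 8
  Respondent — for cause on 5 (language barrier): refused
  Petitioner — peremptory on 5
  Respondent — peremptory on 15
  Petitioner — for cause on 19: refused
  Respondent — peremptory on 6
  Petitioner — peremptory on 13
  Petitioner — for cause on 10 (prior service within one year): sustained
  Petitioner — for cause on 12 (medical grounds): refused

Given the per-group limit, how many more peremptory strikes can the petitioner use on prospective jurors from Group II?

1

Petitioner peremptories so far: #17, #8, #5, #13 — 4 of 6 used, 2 left overall.
Against Group II: #13 — 1 used; per-group cap 2 leaves 1.
Binding limit: min(2, 1) = 1.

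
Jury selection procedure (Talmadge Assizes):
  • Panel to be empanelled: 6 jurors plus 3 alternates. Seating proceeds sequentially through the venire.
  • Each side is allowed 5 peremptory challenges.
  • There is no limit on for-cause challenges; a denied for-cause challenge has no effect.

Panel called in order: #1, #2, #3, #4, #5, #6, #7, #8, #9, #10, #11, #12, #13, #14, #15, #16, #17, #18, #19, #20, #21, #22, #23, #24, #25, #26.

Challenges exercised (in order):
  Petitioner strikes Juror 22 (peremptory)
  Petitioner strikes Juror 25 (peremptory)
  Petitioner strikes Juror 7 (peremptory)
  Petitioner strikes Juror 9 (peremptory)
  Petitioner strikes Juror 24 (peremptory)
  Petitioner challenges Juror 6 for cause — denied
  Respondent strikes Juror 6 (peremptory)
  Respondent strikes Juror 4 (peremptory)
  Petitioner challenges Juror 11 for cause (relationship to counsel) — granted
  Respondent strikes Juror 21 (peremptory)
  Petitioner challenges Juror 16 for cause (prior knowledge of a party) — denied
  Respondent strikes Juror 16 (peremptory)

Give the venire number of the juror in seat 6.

10

Removed: #4, #6, #7, #9, #11, #16, #21, #22, #24, #25.
Seating in order: seats 1–6 → #1, #2, #3, #5, #8, #10; alternates → #12, #13, #14.
So seat 6 is #10.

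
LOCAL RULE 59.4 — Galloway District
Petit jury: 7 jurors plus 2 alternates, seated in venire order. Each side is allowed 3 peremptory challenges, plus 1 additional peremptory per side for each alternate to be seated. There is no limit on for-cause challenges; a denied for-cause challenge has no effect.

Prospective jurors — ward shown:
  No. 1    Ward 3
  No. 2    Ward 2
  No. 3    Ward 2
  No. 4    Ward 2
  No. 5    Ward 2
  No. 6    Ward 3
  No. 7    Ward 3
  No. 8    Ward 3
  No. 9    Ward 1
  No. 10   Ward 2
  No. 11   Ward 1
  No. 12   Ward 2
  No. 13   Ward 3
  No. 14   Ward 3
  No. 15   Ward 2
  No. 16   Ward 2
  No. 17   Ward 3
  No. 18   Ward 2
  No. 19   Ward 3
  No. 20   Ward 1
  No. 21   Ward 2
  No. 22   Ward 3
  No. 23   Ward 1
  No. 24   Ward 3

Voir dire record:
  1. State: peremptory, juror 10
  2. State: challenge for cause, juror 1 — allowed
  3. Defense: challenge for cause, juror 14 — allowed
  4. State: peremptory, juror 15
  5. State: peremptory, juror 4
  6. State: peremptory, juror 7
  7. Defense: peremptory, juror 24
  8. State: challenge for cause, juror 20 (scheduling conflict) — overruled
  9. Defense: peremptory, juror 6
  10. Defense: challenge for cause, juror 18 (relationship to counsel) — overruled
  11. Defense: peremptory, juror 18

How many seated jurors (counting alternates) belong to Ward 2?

5

Removed: #1, #4, #6, #7, #10, #14, #15, #18, #24.
Seated (9 incl. alternates): #2, #3, #5, #8, #9, #11, #12, #13, #16.
Of those, in Ward 2: #2, #3, #5, #12, #16 → 5.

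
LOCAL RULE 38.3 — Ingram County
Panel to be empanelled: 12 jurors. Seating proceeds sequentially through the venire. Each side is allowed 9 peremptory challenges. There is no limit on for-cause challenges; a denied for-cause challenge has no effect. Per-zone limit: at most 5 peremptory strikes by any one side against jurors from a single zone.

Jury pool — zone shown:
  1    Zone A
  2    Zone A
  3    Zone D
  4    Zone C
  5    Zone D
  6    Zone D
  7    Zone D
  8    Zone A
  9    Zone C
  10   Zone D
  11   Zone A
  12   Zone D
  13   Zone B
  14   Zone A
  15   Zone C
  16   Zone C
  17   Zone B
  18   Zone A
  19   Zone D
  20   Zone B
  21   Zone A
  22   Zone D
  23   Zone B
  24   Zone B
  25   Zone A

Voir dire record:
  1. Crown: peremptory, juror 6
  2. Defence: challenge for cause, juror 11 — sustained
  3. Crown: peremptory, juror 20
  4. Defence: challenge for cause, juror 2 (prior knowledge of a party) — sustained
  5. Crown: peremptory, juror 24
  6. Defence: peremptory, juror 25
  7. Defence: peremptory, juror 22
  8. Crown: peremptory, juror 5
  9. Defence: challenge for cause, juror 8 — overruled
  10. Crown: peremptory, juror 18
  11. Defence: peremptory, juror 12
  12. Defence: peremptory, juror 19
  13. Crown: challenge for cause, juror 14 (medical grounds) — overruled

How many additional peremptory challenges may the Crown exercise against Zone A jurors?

4

Crown peremptories so far: #6, #20, #24, #5, #18 — 5 of 9 used, 4 left overall.
Against Zone A: #18 — 1 used; per-zone cap 5 leaves 4.
Binding limit: min(4, 4) = 4.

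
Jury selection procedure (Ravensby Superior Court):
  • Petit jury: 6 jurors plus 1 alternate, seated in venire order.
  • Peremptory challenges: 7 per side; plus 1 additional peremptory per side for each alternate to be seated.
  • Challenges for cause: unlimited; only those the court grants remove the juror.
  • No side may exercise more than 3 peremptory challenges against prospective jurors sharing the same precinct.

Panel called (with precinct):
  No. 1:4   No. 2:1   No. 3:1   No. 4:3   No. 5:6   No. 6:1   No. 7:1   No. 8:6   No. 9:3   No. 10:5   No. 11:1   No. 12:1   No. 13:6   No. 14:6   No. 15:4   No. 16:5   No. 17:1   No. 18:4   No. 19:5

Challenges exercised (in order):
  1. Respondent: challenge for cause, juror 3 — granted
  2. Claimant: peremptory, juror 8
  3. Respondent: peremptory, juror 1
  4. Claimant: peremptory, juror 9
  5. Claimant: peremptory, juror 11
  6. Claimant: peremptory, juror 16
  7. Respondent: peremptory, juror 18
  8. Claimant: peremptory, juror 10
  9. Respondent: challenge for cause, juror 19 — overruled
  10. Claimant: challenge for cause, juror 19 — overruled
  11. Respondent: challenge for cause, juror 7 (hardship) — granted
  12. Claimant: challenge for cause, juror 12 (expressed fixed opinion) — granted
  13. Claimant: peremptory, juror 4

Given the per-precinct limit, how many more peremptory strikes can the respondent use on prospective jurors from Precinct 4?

1

Respondent peremptories so far: #1, #18 — 2 of 8 used, 6 left overall.
Against Precinct 4: #1, #18 — 2 used; per-precinct cap 3 leaves 1.
Binding limit: min(6, 1) = 1.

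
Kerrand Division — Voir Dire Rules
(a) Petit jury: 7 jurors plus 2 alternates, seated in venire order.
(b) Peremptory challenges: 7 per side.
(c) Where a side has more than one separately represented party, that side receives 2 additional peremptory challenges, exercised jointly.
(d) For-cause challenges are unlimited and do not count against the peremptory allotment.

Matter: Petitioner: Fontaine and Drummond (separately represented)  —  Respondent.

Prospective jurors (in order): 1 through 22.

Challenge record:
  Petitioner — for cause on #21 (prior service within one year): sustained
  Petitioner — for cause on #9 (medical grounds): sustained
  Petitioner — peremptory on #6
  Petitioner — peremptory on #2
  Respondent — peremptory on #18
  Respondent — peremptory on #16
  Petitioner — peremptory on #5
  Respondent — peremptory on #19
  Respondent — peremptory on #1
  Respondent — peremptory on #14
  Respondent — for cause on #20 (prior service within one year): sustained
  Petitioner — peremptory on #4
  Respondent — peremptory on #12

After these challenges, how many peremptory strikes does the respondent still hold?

Respondent allotment: 7.
Respondent peremptories used: #18, #16, #19, #1, #14, #12 — 6 (the for-cause on #20 doesn't count).
Remaining: 7 − 6 = 1.

1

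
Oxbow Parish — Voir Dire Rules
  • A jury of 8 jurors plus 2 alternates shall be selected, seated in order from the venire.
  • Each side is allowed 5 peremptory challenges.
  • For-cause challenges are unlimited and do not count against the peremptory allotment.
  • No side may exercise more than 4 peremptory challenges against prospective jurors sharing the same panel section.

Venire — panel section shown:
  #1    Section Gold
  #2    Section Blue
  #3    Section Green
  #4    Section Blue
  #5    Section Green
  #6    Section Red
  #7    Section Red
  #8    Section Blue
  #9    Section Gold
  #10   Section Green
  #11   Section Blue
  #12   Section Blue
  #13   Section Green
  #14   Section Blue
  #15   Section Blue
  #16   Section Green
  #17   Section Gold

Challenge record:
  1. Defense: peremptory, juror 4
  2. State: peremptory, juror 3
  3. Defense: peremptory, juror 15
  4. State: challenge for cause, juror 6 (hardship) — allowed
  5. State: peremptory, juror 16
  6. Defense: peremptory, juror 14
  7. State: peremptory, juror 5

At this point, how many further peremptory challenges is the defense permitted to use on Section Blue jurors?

Defense peremptories so far: #4, #15, #14 — 3 of 5 used, 2 left overall.
Against Section Blue: #4, #15, #14 — 3 used; per-section cap 4 leaves 1.
Binding limit: min(2, 1) = 1.

1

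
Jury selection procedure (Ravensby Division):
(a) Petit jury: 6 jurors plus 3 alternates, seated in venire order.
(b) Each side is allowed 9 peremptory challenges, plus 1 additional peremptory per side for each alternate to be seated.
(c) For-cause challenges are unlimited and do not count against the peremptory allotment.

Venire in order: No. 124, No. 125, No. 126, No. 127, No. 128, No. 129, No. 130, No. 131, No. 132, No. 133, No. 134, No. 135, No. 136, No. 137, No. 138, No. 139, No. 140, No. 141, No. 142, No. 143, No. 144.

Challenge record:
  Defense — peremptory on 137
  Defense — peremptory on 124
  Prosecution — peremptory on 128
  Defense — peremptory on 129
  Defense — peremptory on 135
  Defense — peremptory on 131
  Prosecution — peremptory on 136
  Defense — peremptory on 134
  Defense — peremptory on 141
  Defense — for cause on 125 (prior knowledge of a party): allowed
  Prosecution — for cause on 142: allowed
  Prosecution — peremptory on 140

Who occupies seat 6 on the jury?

Removed: #124, #125, #128, #129, #131, #134, #135, #136, #137, #140, #141, #142.
Seating in order: seats 1–6 → #126, #127, #130, #132, #133, #138; alternates → #139, #143, #144.
So seat 6 is #138.

138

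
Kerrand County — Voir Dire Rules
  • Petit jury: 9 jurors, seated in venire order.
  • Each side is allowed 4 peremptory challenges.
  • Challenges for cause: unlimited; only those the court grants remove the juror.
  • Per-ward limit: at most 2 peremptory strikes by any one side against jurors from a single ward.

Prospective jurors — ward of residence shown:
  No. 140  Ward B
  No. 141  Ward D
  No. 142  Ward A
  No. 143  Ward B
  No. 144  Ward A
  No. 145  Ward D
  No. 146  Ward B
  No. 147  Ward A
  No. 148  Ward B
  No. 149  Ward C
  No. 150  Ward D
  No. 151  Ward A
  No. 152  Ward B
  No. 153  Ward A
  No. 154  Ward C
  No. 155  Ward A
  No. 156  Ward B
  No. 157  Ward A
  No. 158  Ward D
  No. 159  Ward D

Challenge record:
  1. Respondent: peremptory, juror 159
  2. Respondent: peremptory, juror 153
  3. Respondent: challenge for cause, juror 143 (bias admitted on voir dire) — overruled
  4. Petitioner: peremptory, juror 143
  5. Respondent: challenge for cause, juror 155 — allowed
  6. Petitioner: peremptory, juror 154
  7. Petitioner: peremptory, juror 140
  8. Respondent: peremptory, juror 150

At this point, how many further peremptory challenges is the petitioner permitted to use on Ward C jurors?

1

Petitioner peremptories so far: #143, #154, #140 — 3 of 4 used, 1 left overall.
Against Ward C: #154 — 1 used; per-ward cap 2 leaves 1.
Binding limit: min(1, 1) = 1.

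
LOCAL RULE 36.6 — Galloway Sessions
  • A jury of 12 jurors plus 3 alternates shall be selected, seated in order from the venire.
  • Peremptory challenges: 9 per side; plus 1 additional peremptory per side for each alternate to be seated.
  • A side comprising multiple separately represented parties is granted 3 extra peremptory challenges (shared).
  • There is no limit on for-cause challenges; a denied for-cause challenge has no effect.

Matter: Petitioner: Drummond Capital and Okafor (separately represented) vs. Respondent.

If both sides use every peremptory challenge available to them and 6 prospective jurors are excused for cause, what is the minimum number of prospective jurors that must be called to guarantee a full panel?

48

Seats to fill: 12 + 3 alternates = 15.
Peremptories — Petitioner: 9 + 1×3 + 3 = 15; Respondent: 9 + 1×3 = 12; total 27.
For-cause removals: 6.
Minimum venire: 15 + 27 + 6 = 48.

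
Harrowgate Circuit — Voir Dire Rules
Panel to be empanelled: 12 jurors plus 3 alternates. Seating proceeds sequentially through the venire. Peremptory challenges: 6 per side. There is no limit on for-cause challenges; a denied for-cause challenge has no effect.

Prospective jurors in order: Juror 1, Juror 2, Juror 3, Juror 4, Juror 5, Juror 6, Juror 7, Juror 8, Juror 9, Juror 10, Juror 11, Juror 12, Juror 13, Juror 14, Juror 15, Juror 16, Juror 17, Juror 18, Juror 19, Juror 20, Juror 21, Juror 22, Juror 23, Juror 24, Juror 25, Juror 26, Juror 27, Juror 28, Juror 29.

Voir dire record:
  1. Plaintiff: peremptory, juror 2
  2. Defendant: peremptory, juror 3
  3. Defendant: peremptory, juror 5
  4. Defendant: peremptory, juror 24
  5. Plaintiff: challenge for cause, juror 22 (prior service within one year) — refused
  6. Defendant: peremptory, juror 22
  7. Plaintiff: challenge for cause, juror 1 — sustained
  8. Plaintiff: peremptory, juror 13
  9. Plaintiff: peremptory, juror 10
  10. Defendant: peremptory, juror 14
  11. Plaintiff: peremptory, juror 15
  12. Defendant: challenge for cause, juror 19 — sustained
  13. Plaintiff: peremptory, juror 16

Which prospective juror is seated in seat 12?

Removed: #1, #2, #3, #5, #10, #13, #14, #15, #16, #19, #22, #24.
Seating in order: seats 1–12 → #4, #6, #7, #8, #9, #11, #12, #17, #18, #20, #21, #23; alternates → #25, #26, #27.
So seat 12 is #23.

23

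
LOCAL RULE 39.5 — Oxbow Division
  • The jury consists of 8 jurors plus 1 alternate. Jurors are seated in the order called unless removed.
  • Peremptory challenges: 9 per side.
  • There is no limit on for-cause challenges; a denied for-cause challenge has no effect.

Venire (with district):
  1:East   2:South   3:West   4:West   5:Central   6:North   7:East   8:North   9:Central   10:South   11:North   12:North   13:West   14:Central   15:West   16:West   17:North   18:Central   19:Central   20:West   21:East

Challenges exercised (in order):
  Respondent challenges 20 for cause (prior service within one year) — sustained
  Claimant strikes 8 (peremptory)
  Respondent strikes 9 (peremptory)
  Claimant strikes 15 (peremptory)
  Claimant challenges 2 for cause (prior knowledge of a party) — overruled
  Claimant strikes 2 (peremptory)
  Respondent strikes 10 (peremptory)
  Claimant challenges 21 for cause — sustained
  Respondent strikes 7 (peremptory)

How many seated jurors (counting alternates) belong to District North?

3

Removed: #2, #7, #8, #9, #10, #15, #20, #21.
Seated (9 incl. alternates): #1, #3, #4, #5, #6, #11, #12, #13, #14.
Of those, in District North: #6, #11, #12 → 3.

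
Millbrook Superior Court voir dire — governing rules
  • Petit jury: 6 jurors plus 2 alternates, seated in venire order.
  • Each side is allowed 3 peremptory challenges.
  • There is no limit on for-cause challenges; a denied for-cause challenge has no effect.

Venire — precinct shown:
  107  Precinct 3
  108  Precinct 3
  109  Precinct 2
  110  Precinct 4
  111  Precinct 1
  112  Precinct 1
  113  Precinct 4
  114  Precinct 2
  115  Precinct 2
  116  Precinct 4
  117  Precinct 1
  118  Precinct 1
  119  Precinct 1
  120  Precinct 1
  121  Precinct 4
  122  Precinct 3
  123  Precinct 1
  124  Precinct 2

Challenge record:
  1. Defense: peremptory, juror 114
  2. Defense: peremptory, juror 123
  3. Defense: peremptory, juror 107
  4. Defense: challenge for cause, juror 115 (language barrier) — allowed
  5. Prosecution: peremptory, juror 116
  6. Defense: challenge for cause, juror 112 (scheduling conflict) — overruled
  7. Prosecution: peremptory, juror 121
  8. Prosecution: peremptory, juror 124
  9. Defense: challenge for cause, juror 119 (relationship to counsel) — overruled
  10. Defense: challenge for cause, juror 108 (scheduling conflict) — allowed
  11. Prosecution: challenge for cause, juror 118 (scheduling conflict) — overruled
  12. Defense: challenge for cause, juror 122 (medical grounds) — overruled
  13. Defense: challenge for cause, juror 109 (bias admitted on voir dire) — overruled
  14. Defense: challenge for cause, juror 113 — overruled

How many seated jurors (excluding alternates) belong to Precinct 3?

Removed: #107, #108, #114, #115, #116, #121, #123, #124.
Seated jurors 1–6: #109, #110, #111, #112, #113, #117 (alternates #118, #119 not counted).
None of those are in Precinct 3 → 0.

0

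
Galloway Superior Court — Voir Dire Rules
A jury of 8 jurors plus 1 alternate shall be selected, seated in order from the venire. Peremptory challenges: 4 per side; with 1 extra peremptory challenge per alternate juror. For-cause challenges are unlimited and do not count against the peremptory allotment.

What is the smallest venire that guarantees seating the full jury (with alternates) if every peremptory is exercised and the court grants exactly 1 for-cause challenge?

20

Seats to fill: 8 + 1 alternates = 9.
Peremptories: 4 + 1×1 = 5 per side × 2 sides = 10.
For-cause removals: 1.
Minimum venire: 9 + 10 + 1 = 20.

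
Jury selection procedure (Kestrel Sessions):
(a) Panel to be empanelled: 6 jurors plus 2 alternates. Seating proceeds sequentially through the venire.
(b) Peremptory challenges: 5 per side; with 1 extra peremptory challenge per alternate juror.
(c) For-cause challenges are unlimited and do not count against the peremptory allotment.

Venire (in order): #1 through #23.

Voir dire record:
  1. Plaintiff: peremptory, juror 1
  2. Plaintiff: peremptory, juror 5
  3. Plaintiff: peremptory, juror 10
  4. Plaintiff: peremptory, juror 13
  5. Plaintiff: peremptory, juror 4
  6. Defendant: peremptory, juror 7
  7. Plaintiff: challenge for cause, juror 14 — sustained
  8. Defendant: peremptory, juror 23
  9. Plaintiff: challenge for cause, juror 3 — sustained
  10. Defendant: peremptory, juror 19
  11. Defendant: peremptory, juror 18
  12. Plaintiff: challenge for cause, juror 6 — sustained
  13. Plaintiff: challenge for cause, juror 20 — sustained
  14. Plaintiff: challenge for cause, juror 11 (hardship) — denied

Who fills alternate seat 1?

Removed: #1, #3, #4, #5, #6, #7, #10, #13, #14, #18, #19, #20, #23. (#11 stays — for-cause denied.)
Seating in order: seats 1–6 → #2, #8, #9, #11, #12, #15; alternates → #16, #17.
So alternate 1 is #16.

16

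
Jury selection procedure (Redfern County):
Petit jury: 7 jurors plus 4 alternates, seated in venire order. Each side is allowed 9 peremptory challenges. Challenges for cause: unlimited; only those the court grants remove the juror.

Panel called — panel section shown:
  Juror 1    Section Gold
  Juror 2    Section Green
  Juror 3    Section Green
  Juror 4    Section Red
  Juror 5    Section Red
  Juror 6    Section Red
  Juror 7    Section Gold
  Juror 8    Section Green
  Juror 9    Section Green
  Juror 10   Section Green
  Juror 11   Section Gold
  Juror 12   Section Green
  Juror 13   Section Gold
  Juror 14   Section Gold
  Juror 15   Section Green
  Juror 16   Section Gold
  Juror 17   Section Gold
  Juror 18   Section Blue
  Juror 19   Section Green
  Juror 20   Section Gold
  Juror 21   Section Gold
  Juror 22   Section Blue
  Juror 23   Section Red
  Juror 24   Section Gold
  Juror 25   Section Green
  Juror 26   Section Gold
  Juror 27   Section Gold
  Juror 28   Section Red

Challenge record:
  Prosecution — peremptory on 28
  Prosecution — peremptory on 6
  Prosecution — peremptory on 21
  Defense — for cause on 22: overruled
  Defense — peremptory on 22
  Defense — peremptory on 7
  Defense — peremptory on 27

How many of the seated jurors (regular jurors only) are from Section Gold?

Removed: #6, #7, #21, #22, #27, #28.
Seated jurors 1–7: #1, #2, #3, #4, #5, #8, #9 (alternates #10, #11, #12, #13 not counted).
Of those, in Section Gold: #1 → 1.

1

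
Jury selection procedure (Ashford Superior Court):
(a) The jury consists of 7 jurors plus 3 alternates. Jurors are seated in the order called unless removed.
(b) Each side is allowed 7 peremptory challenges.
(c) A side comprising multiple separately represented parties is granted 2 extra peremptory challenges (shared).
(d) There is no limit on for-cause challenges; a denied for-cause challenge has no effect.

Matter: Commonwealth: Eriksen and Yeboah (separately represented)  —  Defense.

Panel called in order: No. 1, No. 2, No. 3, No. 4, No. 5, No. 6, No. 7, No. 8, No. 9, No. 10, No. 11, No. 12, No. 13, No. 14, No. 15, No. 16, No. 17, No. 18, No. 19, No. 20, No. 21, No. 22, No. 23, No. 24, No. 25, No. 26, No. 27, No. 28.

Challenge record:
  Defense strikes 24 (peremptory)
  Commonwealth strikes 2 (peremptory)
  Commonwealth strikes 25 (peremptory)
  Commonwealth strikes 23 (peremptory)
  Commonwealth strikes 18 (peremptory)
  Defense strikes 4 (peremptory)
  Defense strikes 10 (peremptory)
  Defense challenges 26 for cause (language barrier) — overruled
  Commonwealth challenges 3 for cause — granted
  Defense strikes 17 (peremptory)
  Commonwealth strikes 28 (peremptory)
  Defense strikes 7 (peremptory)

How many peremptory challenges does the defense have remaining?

Defense allotment: 7.
Defense peremptories used: #24, #4, #10, #17, #7 — 5 (the for-cause on #26 doesn't count).
Remaining: 7 − 5 = 2.

2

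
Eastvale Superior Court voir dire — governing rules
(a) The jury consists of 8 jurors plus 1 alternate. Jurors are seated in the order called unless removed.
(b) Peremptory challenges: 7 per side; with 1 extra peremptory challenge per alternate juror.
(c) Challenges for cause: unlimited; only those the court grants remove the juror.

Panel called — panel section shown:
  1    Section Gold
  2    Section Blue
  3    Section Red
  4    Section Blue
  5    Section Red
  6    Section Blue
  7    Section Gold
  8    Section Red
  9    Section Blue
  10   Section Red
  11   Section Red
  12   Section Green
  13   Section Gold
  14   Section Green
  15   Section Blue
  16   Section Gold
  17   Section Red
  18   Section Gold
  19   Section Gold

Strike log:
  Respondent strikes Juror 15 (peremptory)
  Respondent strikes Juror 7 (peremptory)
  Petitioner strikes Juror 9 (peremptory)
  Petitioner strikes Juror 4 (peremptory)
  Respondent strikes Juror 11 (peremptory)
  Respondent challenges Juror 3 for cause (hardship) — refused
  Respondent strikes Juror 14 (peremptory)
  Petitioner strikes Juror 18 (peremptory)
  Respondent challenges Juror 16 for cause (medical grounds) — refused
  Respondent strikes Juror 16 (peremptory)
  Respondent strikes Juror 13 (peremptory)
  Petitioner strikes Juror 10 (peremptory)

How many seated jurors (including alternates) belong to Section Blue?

Removed: #4, #7, #9, #10, #11, #13, #14, #15, #16, #18.
Seated (9 incl. alternates): #1, #2, #3, #5, #6, #8, #12, #17, #19.
Of those, in Section Blue: #2, #6 → 2.

2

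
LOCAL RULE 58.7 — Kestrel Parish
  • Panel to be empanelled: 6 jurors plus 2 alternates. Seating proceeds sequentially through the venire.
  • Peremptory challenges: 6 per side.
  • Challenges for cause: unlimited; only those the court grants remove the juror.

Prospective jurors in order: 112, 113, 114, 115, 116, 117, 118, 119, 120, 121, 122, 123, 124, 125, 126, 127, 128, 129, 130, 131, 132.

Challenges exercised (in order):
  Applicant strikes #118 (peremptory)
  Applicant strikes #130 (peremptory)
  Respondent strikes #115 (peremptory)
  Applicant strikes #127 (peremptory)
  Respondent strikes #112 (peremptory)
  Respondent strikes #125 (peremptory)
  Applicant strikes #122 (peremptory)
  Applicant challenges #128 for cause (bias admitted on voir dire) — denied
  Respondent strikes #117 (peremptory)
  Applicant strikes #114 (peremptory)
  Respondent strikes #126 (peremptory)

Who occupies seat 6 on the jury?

123

Removed: #112, #114, #115, #117, #118, #122, #125, #126, #127, #130. (#128 stays — for-cause denied.)
Seating in order: seats 1–6 → #113, #116, #119, #120, #121, #123; alternates → #124, #128.
So seat 6 is #123.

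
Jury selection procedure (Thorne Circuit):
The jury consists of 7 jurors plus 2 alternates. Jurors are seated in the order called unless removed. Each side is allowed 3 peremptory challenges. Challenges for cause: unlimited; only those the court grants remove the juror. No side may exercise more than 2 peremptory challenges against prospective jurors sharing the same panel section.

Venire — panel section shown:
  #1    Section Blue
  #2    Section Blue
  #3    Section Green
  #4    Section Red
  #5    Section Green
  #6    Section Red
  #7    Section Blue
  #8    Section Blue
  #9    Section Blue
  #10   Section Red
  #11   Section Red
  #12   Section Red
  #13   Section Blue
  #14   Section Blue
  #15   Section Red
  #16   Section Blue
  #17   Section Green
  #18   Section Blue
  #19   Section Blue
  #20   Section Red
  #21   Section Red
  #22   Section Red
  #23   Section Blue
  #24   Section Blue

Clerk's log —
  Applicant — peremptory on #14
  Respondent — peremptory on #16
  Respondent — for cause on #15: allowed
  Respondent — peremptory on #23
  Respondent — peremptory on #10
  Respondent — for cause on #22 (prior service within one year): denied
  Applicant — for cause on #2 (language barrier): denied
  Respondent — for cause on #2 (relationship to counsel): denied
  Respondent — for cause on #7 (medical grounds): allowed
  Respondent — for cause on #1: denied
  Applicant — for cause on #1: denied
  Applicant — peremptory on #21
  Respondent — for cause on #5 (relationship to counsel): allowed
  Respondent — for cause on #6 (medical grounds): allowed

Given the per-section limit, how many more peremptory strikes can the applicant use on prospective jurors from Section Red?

1

Applicant peremptories so far: #14, #21 — 2 of 3 used, 1 left overall.
Against Section Red: #21 — 1 used; per-section cap 2 leaves 1.
Binding limit: min(1, 1) = 1.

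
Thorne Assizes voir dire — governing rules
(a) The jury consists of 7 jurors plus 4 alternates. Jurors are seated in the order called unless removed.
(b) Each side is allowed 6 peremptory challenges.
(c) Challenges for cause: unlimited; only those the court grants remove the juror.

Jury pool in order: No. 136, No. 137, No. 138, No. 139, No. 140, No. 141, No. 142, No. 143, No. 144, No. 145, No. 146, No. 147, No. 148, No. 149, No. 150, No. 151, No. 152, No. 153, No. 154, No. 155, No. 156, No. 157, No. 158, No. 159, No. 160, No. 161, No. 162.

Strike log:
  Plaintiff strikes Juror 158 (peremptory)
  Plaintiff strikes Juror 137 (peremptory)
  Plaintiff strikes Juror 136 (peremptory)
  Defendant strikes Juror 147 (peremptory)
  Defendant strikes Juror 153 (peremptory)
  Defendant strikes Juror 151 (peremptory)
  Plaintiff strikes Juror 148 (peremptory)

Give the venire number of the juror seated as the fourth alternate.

Removed: #136, #137, #147, #148, #151, #153, #158.
Seating in order: seats 1–7 → #138, #139, #140, #141, #142, #143, #144; alternates → #145, #146, #149, #150.
So alternate 4 is #150.

150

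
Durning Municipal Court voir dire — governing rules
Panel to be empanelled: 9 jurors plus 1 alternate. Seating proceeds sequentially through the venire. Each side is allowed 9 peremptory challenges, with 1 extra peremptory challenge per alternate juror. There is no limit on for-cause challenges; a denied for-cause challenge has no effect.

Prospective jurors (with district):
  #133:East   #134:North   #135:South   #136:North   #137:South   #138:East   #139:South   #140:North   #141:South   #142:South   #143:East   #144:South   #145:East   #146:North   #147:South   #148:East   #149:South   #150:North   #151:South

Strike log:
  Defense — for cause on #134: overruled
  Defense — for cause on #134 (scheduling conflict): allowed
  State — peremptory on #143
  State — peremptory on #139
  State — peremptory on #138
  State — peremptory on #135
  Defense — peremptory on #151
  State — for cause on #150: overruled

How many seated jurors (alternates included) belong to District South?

5

Removed: #134, #135, #138, #139, #143, #151.
Seated (10 incl. alternates): #133, #136, #137, #140, #141, #142, #144, #145, #146, #147.
Of those, in District South: #137, #141, #142, #144, #147 → 5.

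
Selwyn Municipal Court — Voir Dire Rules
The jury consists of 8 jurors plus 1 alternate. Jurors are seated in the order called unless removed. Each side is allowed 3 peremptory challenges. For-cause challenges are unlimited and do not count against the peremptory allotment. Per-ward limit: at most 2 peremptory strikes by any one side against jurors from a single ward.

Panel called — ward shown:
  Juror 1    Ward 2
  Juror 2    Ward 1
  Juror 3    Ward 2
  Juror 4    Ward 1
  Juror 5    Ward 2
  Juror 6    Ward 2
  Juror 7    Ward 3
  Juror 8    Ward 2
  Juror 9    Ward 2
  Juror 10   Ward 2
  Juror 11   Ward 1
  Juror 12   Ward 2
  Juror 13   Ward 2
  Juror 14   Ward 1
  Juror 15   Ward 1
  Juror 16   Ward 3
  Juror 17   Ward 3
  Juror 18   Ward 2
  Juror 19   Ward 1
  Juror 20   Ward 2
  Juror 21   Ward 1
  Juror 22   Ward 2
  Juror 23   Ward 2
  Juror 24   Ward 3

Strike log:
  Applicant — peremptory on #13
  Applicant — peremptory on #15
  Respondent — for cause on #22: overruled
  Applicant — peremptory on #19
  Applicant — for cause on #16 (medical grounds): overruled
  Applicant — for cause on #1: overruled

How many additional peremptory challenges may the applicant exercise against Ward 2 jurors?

0

Applicant peremptories so far: #13, #15, #19 — 3 of 3 used, 0 left overall.
Against Ward 2: #13 — 1 used; per-ward cap 2 leaves 1.
Binding limit: min(0, 1) = 0.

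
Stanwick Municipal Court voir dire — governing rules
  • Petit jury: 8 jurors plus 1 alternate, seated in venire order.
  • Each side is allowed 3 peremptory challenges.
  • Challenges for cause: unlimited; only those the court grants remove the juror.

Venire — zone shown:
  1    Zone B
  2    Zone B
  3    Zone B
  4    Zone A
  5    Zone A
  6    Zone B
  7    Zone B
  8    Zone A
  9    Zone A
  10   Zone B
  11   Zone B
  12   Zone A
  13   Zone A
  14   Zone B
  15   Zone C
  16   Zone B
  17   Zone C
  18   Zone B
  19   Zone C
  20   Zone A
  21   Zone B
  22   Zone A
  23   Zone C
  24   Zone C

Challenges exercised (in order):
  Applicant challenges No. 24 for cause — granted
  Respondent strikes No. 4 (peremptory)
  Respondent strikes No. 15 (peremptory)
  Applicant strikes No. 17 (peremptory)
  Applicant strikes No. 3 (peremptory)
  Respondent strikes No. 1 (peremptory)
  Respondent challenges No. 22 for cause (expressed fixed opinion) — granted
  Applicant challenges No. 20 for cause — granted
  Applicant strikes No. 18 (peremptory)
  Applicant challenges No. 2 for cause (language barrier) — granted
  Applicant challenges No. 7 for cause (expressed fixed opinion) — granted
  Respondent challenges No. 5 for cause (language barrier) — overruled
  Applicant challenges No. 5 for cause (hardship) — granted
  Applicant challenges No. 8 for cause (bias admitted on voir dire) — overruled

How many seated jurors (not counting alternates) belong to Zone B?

Removed: #1, #2, #3, #4, #5, #7, #15, #17, #18, #20, #22, #24.
Seated jurors 1–8: #6, #8, #9, #10, #11, #12, #13, #14 (alternates #16 not counted).
Of those, in Zone B: #6, #10, #11, #14 → 4.

4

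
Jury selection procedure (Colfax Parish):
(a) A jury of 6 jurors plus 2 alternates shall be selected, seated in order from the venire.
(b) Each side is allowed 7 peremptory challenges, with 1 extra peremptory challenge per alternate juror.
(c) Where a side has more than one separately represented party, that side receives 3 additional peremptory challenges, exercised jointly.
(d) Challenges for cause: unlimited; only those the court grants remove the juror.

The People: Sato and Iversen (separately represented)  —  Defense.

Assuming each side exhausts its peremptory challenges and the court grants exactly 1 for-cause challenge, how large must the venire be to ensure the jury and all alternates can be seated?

Seats to fill: 6 + 2 alternates = 8.
Peremptories — The People: 7 + 1×2 + 3 = 12; Defense: 7 + 1×2 = 9; total 21.
For-cause removals: 1.
Minimum venire: 8 + 21 + 1 = 30.

30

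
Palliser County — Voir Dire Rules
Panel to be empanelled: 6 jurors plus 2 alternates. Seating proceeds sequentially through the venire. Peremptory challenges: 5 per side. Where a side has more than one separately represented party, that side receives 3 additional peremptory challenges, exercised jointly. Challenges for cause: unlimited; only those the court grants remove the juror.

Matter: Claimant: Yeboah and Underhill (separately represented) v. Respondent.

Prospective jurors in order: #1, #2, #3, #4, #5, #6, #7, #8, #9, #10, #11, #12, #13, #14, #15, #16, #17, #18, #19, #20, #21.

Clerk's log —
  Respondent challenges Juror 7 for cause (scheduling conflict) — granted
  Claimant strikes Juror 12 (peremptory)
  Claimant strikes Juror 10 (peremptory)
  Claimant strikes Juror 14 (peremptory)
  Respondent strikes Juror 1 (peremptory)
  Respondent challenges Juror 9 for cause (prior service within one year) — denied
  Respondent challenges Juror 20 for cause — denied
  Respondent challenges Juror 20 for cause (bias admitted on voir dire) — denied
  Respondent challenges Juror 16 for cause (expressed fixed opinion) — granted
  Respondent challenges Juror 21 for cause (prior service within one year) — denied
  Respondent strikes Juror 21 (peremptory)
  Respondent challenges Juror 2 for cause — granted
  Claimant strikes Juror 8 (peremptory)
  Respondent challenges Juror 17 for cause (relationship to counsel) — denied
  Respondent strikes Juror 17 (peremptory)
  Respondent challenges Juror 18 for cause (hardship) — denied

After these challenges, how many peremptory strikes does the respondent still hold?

2

Respondent allotment: 5.
Respondent peremptories used: #1, #21, #17 — 3 (for-cause on #7, #9, #20, #20, #16, #21, #2, #17, #18 don't count).
Remaining: 5 − 3 = 2.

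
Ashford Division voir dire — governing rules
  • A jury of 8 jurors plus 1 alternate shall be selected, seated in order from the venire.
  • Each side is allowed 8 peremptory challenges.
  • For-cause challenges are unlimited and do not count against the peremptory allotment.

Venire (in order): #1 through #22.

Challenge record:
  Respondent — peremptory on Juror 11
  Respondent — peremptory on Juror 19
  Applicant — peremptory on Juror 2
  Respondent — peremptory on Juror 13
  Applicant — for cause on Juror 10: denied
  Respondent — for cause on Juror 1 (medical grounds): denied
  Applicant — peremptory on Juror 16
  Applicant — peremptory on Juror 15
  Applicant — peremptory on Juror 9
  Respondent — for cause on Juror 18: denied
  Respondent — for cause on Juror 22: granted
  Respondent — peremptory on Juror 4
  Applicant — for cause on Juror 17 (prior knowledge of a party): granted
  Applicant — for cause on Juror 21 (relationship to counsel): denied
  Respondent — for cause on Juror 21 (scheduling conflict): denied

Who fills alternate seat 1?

14

Removed: #2, #4, #9, #11, #13, #15, #16, #17, #19, #22. (#1, #10, #18, #21 stay — for-cause denied.)
Seating in order: seats 1–8 → #1, #3, #5, #6, #7, #8, #10, #12; alternates → #14.
So alternate 1 is #14.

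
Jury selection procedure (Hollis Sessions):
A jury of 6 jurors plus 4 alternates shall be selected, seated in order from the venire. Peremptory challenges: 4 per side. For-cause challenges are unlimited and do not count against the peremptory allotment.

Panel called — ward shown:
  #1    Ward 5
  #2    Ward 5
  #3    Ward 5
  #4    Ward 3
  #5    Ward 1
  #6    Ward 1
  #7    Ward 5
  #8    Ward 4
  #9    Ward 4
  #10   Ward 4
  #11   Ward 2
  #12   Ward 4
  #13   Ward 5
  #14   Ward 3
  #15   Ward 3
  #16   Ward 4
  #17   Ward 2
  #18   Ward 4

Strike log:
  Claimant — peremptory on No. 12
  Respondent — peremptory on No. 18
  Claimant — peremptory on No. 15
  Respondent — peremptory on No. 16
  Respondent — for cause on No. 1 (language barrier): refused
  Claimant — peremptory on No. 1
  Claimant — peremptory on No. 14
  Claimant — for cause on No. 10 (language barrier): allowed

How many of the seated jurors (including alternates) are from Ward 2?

1

Removed: #1, #10, #12, #14, #15, #16, #18.
Seated (10 incl. alternates): #2, #3, #4, #5, #6, #7, #8, #9, #11, #13.
Of those, in Ward 2: #11 → 1.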